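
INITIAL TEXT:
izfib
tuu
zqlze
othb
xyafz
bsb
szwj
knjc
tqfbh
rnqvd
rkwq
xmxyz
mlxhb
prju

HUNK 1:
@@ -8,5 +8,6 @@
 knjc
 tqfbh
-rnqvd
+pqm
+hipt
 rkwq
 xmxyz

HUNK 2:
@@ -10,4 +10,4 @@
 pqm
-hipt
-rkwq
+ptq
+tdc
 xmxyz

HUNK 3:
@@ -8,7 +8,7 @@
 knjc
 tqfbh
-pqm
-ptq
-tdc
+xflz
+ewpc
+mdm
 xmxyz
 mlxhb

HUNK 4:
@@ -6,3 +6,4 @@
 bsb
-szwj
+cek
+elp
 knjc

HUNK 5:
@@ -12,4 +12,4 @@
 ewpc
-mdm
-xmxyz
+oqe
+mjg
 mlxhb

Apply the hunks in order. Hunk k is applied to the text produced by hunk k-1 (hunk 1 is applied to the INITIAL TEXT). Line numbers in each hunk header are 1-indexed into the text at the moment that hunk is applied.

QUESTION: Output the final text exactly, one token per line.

Answer: izfib
tuu
zqlze
othb
xyafz
bsb
cek
elp
knjc
tqfbh
xflz
ewpc
oqe
mjg
mlxhb
prju

Derivation:
Hunk 1: at line 8 remove [rnqvd] add [pqm,hipt] -> 15 lines: izfib tuu zqlze othb xyafz bsb szwj knjc tqfbh pqm hipt rkwq xmxyz mlxhb prju
Hunk 2: at line 10 remove [hipt,rkwq] add [ptq,tdc] -> 15 lines: izfib tuu zqlze othb xyafz bsb szwj knjc tqfbh pqm ptq tdc xmxyz mlxhb prju
Hunk 3: at line 8 remove [pqm,ptq,tdc] add [xflz,ewpc,mdm] -> 15 lines: izfib tuu zqlze othb xyafz bsb szwj knjc tqfbh xflz ewpc mdm xmxyz mlxhb prju
Hunk 4: at line 6 remove [szwj] add [cek,elp] -> 16 lines: izfib tuu zqlze othb xyafz bsb cek elp knjc tqfbh xflz ewpc mdm xmxyz mlxhb prju
Hunk 5: at line 12 remove [mdm,xmxyz] add [oqe,mjg] -> 16 lines: izfib tuu zqlze othb xyafz bsb cek elp knjc tqfbh xflz ewpc oqe mjg mlxhb prju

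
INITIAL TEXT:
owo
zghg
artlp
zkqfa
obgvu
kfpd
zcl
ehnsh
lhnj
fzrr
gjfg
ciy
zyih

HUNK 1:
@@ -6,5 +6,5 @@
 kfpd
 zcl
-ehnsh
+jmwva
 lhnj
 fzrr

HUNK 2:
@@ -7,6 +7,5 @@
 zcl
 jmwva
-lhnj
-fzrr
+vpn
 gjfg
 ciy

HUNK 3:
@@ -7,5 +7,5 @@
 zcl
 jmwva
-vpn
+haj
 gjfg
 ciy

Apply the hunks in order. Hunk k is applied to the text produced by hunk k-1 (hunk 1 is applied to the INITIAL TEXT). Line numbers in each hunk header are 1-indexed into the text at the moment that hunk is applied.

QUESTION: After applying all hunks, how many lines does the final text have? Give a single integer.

Hunk 1: at line 6 remove [ehnsh] add [jmwva] -> 13 lines: owo zghg artlp zkqfa obgvu kfpd zcl jmwva lhnj fzrr gjfg ciy zyih
Hunk 2: at line 7 remove [lhnj,fzrr] add [vpn] -> 12 lines: owo zghg artlp zkqfa obgvu kfpd zcl jmwva vpn gjfg ciy zyih
Hunk 3: at line 7 remove [vpn] add [haj] -> 12 lines: owo zghg artlp zkqfa obgvu kfpd zcl jmwva haj gjfg ciy zyih
Final line count: 12

Answer: 12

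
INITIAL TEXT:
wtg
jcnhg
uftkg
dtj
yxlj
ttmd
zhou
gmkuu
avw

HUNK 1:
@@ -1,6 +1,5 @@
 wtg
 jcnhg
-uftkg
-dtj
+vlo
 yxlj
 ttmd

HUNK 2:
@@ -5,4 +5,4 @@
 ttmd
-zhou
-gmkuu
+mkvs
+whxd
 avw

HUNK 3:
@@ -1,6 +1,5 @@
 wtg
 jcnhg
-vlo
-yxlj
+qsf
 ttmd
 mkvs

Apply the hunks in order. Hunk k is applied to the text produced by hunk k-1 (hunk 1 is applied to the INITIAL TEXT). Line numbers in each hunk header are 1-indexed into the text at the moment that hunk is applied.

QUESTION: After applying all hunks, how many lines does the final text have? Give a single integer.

Answer: 7

Derivation:
Hunk 1: at line 1 remove [uftkg,dtj] add [vlo] -> 8 lines: wtg jcnhg vlo yxlj ttmd zhou gmkuu avw
Hunk 2: at line 5 remove [zhou,gmkuu] add [mkvs,whxd] -> 8 lines: wtg jcnhg vlo yxlj ttmd mkvs whxd avw
Hunk 3: at line 1 remove [vlo,yxlj] add [qsf] -> 7 lines: wtg jcnhg qsf ttmd mkvs whxd avw
Final line count: 7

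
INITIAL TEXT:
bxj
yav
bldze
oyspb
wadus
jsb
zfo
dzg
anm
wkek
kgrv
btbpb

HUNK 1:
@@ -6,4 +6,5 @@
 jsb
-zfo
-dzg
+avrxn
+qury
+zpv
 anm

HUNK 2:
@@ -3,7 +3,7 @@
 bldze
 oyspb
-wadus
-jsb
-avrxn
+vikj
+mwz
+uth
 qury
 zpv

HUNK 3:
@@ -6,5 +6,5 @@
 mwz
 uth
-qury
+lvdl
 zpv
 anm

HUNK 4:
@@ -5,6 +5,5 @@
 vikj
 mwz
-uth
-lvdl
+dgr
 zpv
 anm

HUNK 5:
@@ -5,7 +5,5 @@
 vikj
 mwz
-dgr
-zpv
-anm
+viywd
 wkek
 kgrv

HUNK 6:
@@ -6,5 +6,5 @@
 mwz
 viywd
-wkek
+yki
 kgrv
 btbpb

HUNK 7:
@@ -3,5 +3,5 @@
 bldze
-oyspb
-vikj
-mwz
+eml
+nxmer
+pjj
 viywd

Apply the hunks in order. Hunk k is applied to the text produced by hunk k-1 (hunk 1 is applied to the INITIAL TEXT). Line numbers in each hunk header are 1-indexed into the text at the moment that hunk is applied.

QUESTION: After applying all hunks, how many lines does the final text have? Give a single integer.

Hunk 1: at line 6 remove [zfo,dzg] add [avrxn,qury,zpv] -> 13 lines: bxj yav bldze oyspb wadus jsb avrxn qury zpv anm wkek kgrv btbpb
Hunk 2: at line 3 remove [wadus,jsb,avrxn] add [vikj,mwz,uth] -> 13 lines: bxj yav bldze oyspb vikj mwz uth qury zpv anm wkek kgrv btbpb
Hunk 3: at line 6 remove [qury] add [lvdl] -> 13 lines: bxj yav bldze oyspb vikj mwz uth lvdl zpv anm wkek kgrv btbpb
Hunk 4: at line 5 remove [uth,lvdl] add [dgr] -> 12 lines: bxj yav bldze oyspb vikj mwz dgr zpv anm wkek kgrv btbpb
Hunk 5: at line 5 remove [dgr,zpv,anm] add [viywd] -> 10 lines: bxj yav bldze oyspb vikj mwz viywd wkek kgrv btbpb
Hunk 6: at line 6 remove [wkek] add [yki] -> 10 lines: bxj yav bldze oyspb vikj mwz viywd yki kgrv btbpb
Hunk 7: at line 3 remove [oyspb,vikj,mwz] add [eml,nxmer,pjj] -> 10 lines: bxj yav bldze eml nxmer pjj viywd yki kgrv btbpb
Final line count: 10

Answer: 10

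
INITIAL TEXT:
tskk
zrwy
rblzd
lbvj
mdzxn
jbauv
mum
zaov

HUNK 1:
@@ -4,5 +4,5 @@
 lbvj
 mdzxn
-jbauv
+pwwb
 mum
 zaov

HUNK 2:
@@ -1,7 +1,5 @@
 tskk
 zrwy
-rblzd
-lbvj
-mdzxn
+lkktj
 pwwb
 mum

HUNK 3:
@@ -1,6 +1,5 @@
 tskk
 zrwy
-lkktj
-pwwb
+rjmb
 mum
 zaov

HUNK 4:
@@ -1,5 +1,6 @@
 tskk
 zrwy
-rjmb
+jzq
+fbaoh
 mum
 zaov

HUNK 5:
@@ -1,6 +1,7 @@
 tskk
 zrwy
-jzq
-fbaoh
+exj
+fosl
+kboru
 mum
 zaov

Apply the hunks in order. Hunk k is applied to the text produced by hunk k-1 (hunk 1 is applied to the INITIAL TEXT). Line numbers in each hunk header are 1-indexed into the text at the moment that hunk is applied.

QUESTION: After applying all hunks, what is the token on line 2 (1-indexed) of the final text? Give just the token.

Hunk 1: at line 4 remove [jbauv] add [pwwb] -> 8 lines: tskk zrwy rblzd lbvj mdzxn pwwb mum zaov
Hunk 2: at line 1 remove [rblzd,lbvj,mdzxn] add [lkktj] -> 6 lines: tskk zrwy lkktj pwwb mum zaov
Hunk 3: at line 1 remove [lkktj,pwwb] add [rjmb] -> 5 lines: tskk zrwy rjmb mum zaov
Hunk 4: at line 1 remove [rjmb] add [jzq,fbaoh] -> 6 lines: tskk zrwy jzq fbaoh mum zaov
Hunk 5: at line 1 remove [jzq,fbaoh] add [exj,fosl,kboru] -> 7 lines: tskk zrwy exj fosl kboru mum zaov
Final line 2: zrwy

Answer: zrwy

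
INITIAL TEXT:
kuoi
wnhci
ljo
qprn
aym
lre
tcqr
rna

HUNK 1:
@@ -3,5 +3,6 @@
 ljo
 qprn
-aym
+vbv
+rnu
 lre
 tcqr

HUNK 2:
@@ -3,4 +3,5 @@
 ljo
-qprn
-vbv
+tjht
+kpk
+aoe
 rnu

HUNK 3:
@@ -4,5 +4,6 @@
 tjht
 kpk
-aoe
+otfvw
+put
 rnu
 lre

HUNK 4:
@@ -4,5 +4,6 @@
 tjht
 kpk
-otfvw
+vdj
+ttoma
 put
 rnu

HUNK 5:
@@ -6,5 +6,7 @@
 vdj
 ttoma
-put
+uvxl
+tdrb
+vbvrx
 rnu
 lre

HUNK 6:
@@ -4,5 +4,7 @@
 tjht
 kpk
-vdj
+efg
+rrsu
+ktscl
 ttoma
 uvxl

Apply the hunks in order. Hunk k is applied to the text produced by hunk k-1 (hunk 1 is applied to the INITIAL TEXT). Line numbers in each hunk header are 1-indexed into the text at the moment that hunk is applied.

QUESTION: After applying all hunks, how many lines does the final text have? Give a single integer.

Hunk 1: at line 3 remove [aym] add [vbv,rnu] -> 9 lines: kuoi wnhci ljo qprn vbv rnu lre tcqr rna
Hunk 2: at line 3 remove [qprn,vbv] add [tjht,kpk,aoe] -> 10 lines: kuoi wnhci ljo tjht kpk aoe rnu lre tcqr rna
Hunk 3: at line 4 remove [aoe] add [otfvw,put] -> 11 lines: kuoi wnhci ljo tjht kpk otfvw put rnu lre tcqr rna
Hunk 4: at line 4 remove [otfvw] add [vdj,ttoma] -> 12 lines: kuoi wnhci ljo tjht kpk vdj ttoma put rnu lre tcqr rna
Hunk 5: at line 6 remove [put] add [uvxl,tdrb,vbvrx] -> 14 lines: kuoi wnhci ljo tjht kpk vdj ttoma uvxl tdrb vbvrx rnu lre tcqr rna
Hunk 6: at line 4 remove [vdj] add [efg,rrsu,ktscl] -> 16 lines: kuoi wnhci ljo tjht kpk efg rrsu ktscl ttoma uvxl tdrb vbvrx rnu lre tcqr rna
Final line count: 16

Answer: 16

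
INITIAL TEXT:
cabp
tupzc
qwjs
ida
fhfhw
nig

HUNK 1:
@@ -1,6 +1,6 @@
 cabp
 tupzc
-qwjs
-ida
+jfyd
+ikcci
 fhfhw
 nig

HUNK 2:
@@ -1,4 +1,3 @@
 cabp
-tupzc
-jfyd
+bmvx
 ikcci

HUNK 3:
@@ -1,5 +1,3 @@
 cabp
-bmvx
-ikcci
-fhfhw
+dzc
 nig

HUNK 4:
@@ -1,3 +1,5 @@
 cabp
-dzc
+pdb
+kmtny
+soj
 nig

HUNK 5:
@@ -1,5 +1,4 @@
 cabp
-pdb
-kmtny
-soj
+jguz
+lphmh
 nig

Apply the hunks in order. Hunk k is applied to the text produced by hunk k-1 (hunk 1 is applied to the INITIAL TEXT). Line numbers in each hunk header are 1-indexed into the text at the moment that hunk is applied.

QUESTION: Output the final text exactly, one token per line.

Answer: cabp
jguz
lphmh
nig

Derivation:
Hunk 1: at line 1 remove [qwjs,ida] add [jfyd,ikcci] -> 6 lines: cabp tupzc jfyd ikcci fhfhw nig
Hunk 2: at line 1 remove [tupzc,jfyd] add [bmvx] -> 5 lines: cabp bmvx ikcci fhfhw nig
Hunk 3: at line 1 remove [bmvx,ikcci,fhfhw] add [dzc] -> 3 lines: cabp dzc nig
Hunk 4: at line 1 remove [dzc] add [pdb,kmtny,soj] -> 5 lines: cabp pdb kmtny soj nig
Hunk 5: at line 1 remove [pdb,kmtny,soj] add [jguz,lphmh] -> 4 lines: cabp jguz lphmh nig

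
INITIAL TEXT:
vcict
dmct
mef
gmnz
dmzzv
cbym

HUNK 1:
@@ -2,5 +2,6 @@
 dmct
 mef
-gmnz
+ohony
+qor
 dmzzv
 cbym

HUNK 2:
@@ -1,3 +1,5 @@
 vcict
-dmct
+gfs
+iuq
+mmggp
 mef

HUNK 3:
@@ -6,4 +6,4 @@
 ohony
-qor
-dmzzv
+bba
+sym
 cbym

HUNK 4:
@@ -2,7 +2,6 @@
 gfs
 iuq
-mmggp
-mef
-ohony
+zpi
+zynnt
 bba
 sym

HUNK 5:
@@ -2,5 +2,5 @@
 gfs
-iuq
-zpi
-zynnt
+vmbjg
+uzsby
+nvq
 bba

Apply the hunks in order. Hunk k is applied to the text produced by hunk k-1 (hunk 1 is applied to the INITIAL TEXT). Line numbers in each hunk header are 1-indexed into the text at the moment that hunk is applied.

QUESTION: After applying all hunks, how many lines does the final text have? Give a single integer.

Answer: 8

Derivation:
Hunk 1: at line 2 remove [gmnz] add [ohony,qor] -> 7 lines: vcict dmct mef ohony qor dmzzv cbym
Hunk 2: at line 1 remove [dmct] add [gfs,iuq,mmggp] -> 9 lines: vcict gfs iuq mmggp mef ohony qor dmzzv cbym
Hunk 3: at line 6 remove [qor,dmzzv] add [bba,sym] -> 9 lines: vcict gfs iuq mmggp mef ohony bba sym cbym
Hunk 4: at line 2 remove [mmggp,mef,ohony] add [zpi,zynnt] -> 8 lines: vcict gfs iuq zpi zynnt bba sym cbym
Hunk 5: at line 2 remove [iuq,zpi,zynnt] add [vmbjg,uzsby,nvq] -> 8 lines: vcict gfs vmbjg uzsby nvq bba sym cbym
Final line count: 8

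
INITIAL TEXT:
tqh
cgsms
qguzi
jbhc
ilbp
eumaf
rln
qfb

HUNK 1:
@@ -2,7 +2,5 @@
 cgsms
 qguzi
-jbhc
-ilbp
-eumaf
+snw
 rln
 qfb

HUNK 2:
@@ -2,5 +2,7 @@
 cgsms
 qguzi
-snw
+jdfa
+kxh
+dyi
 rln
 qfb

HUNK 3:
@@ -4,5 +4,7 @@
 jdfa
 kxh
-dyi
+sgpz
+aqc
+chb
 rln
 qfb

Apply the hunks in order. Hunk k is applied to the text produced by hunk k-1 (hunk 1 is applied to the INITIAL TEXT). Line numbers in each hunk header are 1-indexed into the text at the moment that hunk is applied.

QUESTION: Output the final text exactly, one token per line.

Hunk 1: at line 2 remove [jbhc,ilbp,eumaf] add [snw] -> 6 lines: tqh cgsms qguzi snw rln qfb
Hunk 2: at line 2 remove [snw] add [jdfa,kxh,dyi] -> 8 lines: tqh cgsms qguzi jdfa kxh dyi rln qfb
Hunk 3: at line 4 remove [dyi] add [sgpz,aqc,chb] -> 10 lines: tqh cgsms qguzi jdfa kxh sgpz aqc chb rln qfb

Answer: tqh
cgsms
qguzi
jdfa
kxh
sgpz
aqc
chb
rln
qfb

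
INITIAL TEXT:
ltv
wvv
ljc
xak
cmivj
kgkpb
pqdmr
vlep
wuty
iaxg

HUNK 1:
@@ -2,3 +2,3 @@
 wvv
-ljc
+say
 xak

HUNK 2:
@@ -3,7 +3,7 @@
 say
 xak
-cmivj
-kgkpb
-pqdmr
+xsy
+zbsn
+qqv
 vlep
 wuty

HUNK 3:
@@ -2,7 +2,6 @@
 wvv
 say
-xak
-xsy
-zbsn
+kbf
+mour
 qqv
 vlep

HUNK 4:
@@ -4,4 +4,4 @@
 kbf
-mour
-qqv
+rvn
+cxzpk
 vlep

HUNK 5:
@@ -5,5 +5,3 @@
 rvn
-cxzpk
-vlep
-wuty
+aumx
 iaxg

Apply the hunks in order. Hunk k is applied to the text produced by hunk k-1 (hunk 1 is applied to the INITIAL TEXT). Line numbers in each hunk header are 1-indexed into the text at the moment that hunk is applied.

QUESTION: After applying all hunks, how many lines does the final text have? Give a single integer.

Hunk 1: at line 2 remove [ljc] add [say] -> 10 lines: ltv wvv say xak cmivj kgkpb pqdmr vlep wuty iaxg
Hunk 2: at line 3 remove [cmivj,kgkpb,pqdmr] add [xsy,zbsn,qqv] -> 10 lines: ltv wvv say xak xsy zbsn qqv vlep wuty iaxg
Hunk 3: at line 2 remove [xak,xsy,zbsn] add [kbf,mour] -> 9 lines: ltv wvv say kbf mour qqv vlep wuty iaxg
Hunk 4: at line 4 remove [mour,qqv] add [rvn,cxzpk] -> 9 lines: ltv wvv say kbf rvn cxzpk vlep wuty iaxg
Hunk 5: at line 5 remove [cxzpk,vlep,wuty] add [aumx] -> 7 lines: ltv wvv say kbf rvn aumx iaxg
Final line count: 7

Answer: 7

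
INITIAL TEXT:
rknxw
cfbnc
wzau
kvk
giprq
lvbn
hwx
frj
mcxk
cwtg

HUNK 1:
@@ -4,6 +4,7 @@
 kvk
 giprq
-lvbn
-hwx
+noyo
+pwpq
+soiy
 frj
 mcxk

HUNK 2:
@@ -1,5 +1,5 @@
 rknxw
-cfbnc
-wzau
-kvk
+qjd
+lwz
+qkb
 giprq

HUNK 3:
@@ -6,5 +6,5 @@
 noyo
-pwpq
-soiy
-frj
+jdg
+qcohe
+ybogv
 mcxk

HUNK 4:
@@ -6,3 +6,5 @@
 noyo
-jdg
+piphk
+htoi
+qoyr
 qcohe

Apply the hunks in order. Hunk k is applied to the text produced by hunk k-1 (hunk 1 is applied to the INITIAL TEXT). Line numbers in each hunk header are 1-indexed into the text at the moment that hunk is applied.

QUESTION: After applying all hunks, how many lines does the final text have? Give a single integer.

Hunk 1: at line 4 remove [lvbn,hwx] add [noyo,pwpq,soiy] -> 11 lines: rknxw cfbnc wzau kvk giprq noyo pwpq soiy frj mcxk cwtg
Hunk 2: at line 1 remove [cfbnc,wzau,kvk] add [qjd,lwz,qkb] -> 11 lines: rknxw qjd lwz qkb giprq noyo pwpq soiy frj mcxk cwtg
Hunk 3: at line 6 remove [pwpq,soiy,frj] add [jdg,qcohe,ybogv] -> 11 lines: rknxw qjd lwz qkb giprq noyo jdg qcohe ybogv mcxk cwtg
Hunk 4: at line 6 remove [jdg] add [piphk,htoi,qoyr] -> 13 lines: rknxw qjd lwz qkb giprq noyo piphk htoi qoyr qcohe ybogv mcxk cwtg
Final line count: 13

Answer: 13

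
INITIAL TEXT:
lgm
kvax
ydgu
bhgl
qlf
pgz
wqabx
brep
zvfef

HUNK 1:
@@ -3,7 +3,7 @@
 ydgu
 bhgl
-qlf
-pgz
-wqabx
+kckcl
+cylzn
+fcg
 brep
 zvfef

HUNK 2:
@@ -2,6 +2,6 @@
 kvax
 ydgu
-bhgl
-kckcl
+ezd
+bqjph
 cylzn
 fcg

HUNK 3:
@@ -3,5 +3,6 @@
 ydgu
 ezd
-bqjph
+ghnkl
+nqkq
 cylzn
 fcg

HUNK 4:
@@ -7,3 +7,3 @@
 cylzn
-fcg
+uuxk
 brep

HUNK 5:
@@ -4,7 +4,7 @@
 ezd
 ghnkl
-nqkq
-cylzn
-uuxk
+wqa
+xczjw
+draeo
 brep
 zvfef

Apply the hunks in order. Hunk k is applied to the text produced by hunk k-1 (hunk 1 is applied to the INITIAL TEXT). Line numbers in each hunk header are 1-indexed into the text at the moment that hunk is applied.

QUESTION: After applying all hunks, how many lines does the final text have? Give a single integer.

Answer: 10

Derivation:
Hunk 1: at line 3 remove [qlf,pgz,wqabx] add [kckcl,cylzn,fcg] -> 9 lines: lgm kvax ydgu bhgl kckcl cylzn fcg brep zvfef
Hunk 2: at line 2 remove [bhgl,kckcl] add [ezd,bqjph] -> 9 lines: lgm kvax ydgu ezd bqjph cylzn fcg brep zvfef
Hunk 3: at line 3 remove [bqjph] add [ghnkl,nqkq] -> 10 lines: lgm kvax ydgu ezd ghnkl nqkq cylzn fcg brep zvfef
Hunk 4: at line 7 remove [fcg] add [uuxk] -> 10 lines: lgm kvax ydgu ezd ghnkl nqkq cylzn uuxk brep zvfef
Hunk 5: at line 4 remove [nqkq,cylzn,uuxk] add [wqa,xczjw,draeo] -> 10 lines: lgm kvax ydgu ezd ghnkl wqa xczjw draeo brep zvfef
Final line count: 10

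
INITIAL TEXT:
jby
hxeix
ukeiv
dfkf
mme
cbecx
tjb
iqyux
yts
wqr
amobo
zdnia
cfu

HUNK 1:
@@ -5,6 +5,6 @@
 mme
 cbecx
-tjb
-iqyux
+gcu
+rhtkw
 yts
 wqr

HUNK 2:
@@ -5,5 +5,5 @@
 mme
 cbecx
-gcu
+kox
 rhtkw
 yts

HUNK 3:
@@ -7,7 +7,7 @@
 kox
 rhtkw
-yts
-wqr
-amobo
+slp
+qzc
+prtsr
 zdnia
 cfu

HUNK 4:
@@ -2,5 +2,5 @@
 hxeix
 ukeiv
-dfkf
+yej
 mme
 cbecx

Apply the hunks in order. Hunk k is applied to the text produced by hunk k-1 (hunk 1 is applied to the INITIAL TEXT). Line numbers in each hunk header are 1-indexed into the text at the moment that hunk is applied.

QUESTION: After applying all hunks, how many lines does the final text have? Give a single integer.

Answer: 13

Derivation:
Hunk 1: at line 5 remove [tjb,iqyux] add [gcu,rhtkw] -> 13 lines: jby hxeix ukeiv dfkf mme cbecx gcu rhtkw yts wqr amobo zdnia cfu
Hunk 2: at line 5 remove [gcu] add [kox] -> 13 lines: jby hxeix ukeiv dfkf mme cbecx kox rhtkw yts wqr amobo zdnia cfu
Hunk 3: at line 7 remove [yts,wqr,amobo] add [slp,qzc,prtsr] -> 13 lines: jby hxeix ukeiv dfkf mme cbecx kox rhtkw slp qzc prtsr zdnia cfu
Hunk 4: at line 2 remove [dfkf] add [yej] -> 13 lines: jby hxeix ukeiv yej mme cbecx kox rhtkw slp qzc prtsr zdnia cfu
Final line count: 13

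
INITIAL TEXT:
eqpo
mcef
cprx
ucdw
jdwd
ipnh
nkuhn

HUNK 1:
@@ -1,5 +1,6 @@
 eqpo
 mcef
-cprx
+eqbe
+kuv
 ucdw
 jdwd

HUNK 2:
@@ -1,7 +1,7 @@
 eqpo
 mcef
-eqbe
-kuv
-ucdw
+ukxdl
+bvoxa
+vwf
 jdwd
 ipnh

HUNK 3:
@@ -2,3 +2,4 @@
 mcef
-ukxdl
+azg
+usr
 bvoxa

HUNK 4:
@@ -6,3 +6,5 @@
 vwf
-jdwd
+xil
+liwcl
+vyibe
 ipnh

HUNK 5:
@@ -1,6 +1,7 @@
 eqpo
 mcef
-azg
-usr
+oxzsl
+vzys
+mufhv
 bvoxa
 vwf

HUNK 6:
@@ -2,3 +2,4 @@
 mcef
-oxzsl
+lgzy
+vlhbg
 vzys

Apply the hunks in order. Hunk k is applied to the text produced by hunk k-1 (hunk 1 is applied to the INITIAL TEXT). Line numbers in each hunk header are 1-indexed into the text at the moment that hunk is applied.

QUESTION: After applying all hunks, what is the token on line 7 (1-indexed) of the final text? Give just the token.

Answer: bvoxa

Derivation:
Hunk 1: at line 1 remove [cprx] add [eqbe,kuv] -> 8 lines: eqpo mcef eqbe kuv ucdw jdwd ipnh nkuhn
Hunk 2: at line 1 remove [eqbe,kuv,ucdw] add [ukxdl,bvoxa,vwf] -> 8 lines: eqpo mcef ukxdl bvoxa vwf jdwd ipnh nkuhn
Hunk 3: at line 2 remove [ukxdl] add [azg,usr] -> 9 lines: eqpo mcef azg usr bvoxa vwf jdwd ipnh nkuhn
Hunk 4: at line 6 remove [jdwd] add [xil,liwcl,vyibe] -> 11 lines: eqpo mcef azg usr bvoxa vwf xil liwcl vyibe ipnh nkuhn
Hunk 5: at line 1 remove [azg,usr] add [oxzsl,vzys,mufhv] -> 12 lines: eqpo mcef oxzsl vzys mufhv bvoxa vwf xil liwcl vyibe ipnh nkuhn
Hunk 6: at line 2 remove [oxzsl] add [lgzy,vlhbg] -> 13 lines: eqpo mcef lgzy vlhbg vzys mufhv bvoxa vwf xil liwcl vyibe ipnh nkuhn
Final line 7: bvoxa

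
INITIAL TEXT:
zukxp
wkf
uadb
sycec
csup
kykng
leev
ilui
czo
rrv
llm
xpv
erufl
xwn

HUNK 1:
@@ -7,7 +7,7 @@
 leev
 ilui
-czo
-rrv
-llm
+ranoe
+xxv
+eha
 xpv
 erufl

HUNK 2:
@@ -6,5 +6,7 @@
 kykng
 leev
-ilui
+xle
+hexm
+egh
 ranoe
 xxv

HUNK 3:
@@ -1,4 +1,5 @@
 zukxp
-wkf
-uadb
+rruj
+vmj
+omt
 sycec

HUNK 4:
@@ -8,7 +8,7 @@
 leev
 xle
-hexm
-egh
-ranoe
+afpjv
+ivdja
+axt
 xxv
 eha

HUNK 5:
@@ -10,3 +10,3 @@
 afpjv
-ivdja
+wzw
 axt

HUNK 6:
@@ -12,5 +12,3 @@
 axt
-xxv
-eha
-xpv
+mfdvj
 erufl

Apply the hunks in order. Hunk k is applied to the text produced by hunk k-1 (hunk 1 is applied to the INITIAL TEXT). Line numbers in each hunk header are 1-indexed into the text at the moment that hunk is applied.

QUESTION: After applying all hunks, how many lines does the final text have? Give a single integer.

Answer: 15

Derivation:
Hunk 1: at line 7 remove [czo,rrv,llm] add [ranoe,xxv,eha] -> 14 lines: zukxp wkf uadb sycec csup kykng leev ilui ranoe xxv eha xpv erufl xwn
Hunk 2: at line 6 remove [ilui] add [xle,hexm,egh] -> 16 lines: zukxp wkf uadb sycec csup kykng leev xle hexm egh ranoe xxv eha xpv erufl xwn
Hunk 3: at line 1 remove [wkf,uadb] add [rruj,vmj,omt] -> 17 lines: zukxp rruj vmj omt sycec csup kykng leev xle hexm egh ranoe xxv eha xpv erufl xwn
Hunk 4: at line 8 remove [hexm,egh,ranoe] add [afpjv,ivdja,axt] -> 17 lines: zukxp rruj vmj omt sycec csup kykng leev xle afpjv ivdja axt xxv eha xpv erufl xwn
Hunk 5: at line 10 remove [ivdja] add [wzw] -> 17 lines: zukxp rruj vmj omt sycec csup kykng leev xle afpjv wzw axt xxv eha xpv erufl xwn
Hunk 6: at line 12 remove [xxv,eha,xpv] add [mfdvj] -> 15 lines: zukxp rruj vmj omt sycec csup kykng leev xle afpjv wzw axt mfdvj erufl xwn
Final line count: 15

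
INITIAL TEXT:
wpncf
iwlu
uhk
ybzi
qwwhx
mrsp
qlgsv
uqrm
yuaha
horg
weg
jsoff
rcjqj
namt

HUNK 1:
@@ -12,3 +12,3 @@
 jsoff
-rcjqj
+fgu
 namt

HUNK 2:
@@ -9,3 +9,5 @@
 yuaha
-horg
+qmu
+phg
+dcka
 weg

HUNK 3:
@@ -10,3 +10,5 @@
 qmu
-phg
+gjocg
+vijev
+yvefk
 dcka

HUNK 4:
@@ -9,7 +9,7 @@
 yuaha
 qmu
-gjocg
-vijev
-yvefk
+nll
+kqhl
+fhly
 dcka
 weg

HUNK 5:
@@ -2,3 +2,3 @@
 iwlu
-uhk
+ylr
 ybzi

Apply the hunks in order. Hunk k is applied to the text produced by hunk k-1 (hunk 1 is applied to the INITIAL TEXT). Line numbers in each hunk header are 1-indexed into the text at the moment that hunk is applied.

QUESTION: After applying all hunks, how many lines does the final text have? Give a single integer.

Answer: 18

Derivation:
Hunk 1: at line 12 remove [rcjqj] add [fgu] -> 14 lines: wpncf iwlu uhk ybzi qwwhx mrsp qlgsv uqrm yuaha horg weg jsoff fgu namt
Hunk 2: at line 9 remove [horg] add [qmu,phg,dcka] -> 16 lines: wpncf iwlu uhk ybzi qwwhx mrsp qlgsv uqrm yuaha qmu phg dcka weg jsoff fgu namt
Hunk 3: at line 10 remove [phg] add [gjocg,vijev,yvefk] -> 18 lines: wpncf iwlu uhk ybzi qwwhx mrsp qlgsv uqrm yuaha qmu gjocg vijev yvefk dcka weg jsoff fgu namt
Hunk 4: at line 9 remove [gjocg,vijev,yvefk] add [nll,kqhl,fhly] -> 18 lines: wpncf iwlu uhk ybzi qwwhx mrsp qlgsv uqrm yuaha qmu nll kqhl fhly dcka weg jsoff fgu namt
Hunk 5: at line 2 remove [uhk] add [ylr] -> 18 lines: wpncf iwlu ylr ybzi qwwhx mrsp qlgsv uqrm yuaha qmu nll kqhl fhly dcka weg jsoff fgu namt
Final line count: 18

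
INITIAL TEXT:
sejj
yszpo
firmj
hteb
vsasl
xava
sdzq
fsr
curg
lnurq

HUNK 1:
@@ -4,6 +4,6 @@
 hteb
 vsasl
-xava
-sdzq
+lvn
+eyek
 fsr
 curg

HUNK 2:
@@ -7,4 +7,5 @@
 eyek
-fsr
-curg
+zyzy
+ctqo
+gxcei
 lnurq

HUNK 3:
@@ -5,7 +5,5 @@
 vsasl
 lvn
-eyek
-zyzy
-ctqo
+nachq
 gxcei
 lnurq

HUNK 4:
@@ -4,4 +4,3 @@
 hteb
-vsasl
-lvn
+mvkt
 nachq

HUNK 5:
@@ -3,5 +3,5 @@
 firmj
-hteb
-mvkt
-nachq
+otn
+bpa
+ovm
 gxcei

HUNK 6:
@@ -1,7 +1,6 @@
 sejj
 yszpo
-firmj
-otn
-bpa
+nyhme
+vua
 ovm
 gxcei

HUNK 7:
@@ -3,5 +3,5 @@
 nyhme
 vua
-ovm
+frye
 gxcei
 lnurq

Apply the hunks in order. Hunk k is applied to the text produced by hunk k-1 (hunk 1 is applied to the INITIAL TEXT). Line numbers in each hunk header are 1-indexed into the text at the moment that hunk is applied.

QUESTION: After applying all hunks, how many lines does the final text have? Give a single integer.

Answer: 7

Derivation:
Hunk 1: at line 4 remove [xava,sdzq] add [lvn,eyek] -> 10 lines: sejj yszpo firmj hteb vsasl lvn eyek fsr curg lnurq
Hunk 2: at line 7 remove [fsr,curg] add [zyzy,ctqo,gxcei] -> 11 lines: sejj yszpo firmj hteb vsasl lvn eyek zyzy ctqo gxcei lnurq
Hunk 3: at line 5 remove [eyek,zyzy,ctqo] add [nachq] -> 9 lines: sejj yszpo firmj hteb vsasl lvn nachq gxcei lnurq
Hunk 4: at line 4 remove [vsasl,lvn] add [mvkt] -> 8 lines: sejj yszpo firmj hteb mvkt nachq gxcei lnurq
Hunk 5: at line 3 remove [hteb,mvkt,nachq] add [otn,bpa,ovm] -> 8 lines: sejj yszpo firmj otn bpa ovm gxcei lnurq
Hunk 6: at line 1 remove [firmj,otn,bpa] add [nyhme,vua] -> 7 lines: sejj yszpo nyhme vua ovm gxcei lnurq
Hunk 7: at line 3 remove [ovm] add [frye] -> 7 lines: sejj yszpo nyhme vua frye gxcei lnurq
Final line count: 7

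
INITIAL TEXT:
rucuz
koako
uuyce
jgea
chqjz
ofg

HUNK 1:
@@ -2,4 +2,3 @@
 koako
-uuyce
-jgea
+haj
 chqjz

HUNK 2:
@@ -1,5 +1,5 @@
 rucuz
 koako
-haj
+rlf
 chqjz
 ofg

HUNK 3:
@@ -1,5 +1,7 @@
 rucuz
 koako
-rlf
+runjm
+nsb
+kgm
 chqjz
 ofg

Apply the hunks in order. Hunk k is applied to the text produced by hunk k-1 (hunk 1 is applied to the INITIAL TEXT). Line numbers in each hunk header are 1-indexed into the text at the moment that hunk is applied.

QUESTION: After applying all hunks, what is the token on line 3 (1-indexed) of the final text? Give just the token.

Answer: runjm

Derivation:
Hunk 1: at line 2 remove [uuyce,jgea] add [haj] -> 5 lines: rucuz koako haj chqjz ofg
Hunk 2: at line 1 remove [haj] add [rlf] -> 5 lines: rucuz koako rlf chqjz ofg
Hunk 3: at line 1 remove [rlf] add [runjm,nsb,kgm] -> 7 lines: rucuz koako runjm nsb kgm chqjz ofg
Final line 3: runjm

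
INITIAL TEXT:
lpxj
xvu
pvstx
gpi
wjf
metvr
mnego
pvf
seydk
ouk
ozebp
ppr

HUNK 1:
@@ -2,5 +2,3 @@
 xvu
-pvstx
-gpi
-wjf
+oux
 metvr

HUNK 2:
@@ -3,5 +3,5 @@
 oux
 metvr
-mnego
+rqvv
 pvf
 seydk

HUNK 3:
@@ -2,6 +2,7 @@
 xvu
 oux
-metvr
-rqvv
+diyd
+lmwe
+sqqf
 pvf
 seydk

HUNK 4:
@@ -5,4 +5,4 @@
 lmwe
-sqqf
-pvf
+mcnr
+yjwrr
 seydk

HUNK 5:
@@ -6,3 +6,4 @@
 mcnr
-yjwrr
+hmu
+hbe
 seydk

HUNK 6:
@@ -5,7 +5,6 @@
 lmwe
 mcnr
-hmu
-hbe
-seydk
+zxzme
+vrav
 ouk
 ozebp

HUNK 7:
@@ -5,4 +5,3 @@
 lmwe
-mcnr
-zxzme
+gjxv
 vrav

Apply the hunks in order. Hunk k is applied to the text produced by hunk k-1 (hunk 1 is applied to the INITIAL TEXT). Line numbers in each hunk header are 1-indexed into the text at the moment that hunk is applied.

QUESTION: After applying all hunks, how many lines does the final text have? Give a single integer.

Hunk 1: at line 2 remove [pvstx,gpi,wjf] add [oux] -> 10 lines: lpxj xvu oux metvr mnego pvf seydk ouk ozebp ppr
Hunk 2: at line 3 remove [mnego] add [rqvv] -> 10 lines: lpxj xvu oux metvr rqvv pvf seydk ouk ozebp ppr
Hunk 3: at line 2 remove [metvr,rqvv] add [diyd,lmwe,sqqf] -> 11 lines: lpxj xvu oux diyd lmwe sqqf pvf seydk ouk ozebp ppr
Hunk 4: at line 5 remove [sqqf,pvf] add [mcnr,yjwrr] -> 11 lines: lpxj xvu oux diyd lmwe mcnr yjwrr seydk ouk ozebp ppr
Hunk 5: at line 6 remove [yjwrr] add [hmu,hbe] -> 12 lines: lpxj xvu oux diyd lmwe mcnr hmu hbe seydk ouk ozebp ppr
Hunk 6: at line 5 remove [hmu,hbe,seydk] add [zxzme,vrav] -> 11 lines: lpxj xvu oux diyd lmwe mcnr zxzme vrav ouk ozebp ppr
Hunk 7: at line 5 remove [mcnr,zxzme] add [gjxv] -> 10 lines: lpxj xvu oux diyd lmwe gjxv vrav ouk ozebp ppr
Final line count: 10

Answer: 10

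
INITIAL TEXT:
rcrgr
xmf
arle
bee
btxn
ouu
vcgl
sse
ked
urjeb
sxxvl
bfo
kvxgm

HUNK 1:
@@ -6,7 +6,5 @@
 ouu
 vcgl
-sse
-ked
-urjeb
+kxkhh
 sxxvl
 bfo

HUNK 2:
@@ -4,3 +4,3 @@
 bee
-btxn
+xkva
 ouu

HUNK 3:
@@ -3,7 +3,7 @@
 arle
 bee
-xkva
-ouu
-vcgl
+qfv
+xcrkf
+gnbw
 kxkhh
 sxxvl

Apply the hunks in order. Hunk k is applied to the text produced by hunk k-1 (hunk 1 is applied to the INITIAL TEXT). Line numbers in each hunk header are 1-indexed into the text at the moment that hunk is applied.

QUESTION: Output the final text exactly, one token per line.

Hunk 1: at line 6 remove [sse,ked,urjeb] add [kxkhh] -> 11 lines: rcrgr xmf arle bee btxn ouu vcgl kxkhh sxxvl bfo kvxgm
Hunk 2: at line 4 remove [btxn] add [xkva] -> 11 lines: rcrgr xmf arle bee xkva ouu vcgl kxkhh sxxvl bfo kvxgm
Hunk 3: at line 3 remove [xkva,ouu,vcgl] add [qfv,xcrkf,gnbw] -> 11 lines: rcrgr xmf arle bee qfv xcrkf gnbw kxkhh sxxvl bfo kvxgm

Answer: rcrgr
xmf
arle
bee
qfv
xcrkf
gnbw
kxkhh
sxxvl
bfo
kvxgm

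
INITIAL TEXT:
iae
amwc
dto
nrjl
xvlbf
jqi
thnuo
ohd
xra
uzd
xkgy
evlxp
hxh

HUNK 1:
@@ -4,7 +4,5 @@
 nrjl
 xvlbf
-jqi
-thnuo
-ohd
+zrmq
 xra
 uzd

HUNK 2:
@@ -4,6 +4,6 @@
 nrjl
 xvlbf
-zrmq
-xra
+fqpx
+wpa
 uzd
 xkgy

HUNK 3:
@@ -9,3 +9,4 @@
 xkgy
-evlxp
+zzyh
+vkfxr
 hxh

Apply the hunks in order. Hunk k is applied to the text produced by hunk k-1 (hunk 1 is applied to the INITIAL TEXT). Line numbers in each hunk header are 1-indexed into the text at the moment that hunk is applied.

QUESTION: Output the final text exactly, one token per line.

Answer: iae
amwc
dto
nrjl
xvlbf
fqpx
wpa
uzd
xkgy
zzyh
vkfxr
hxh

Derivation:
Hunk 1: at line 4 remove [jqi,thnuo,ohd] add [zrmq] -> 11 lines: iae amwc dto nrjl xvlbf zrmq xra uzd xkgy evlxp hxh
Hunk 2: at line 4 remove [zrmq,xra] add [fqpx,wpa] -> 11 lines: iae amwc dto nrjl xvlbf fqpx wpa uzd xkgy evlxp hxh
Hunk 3: at line 9 remove [evlxp] add [zzyh,vkfxr] -> 12 lines: iae amwc dto nrjl xvlbf fqpx wpa uzd xkgy zzyh vkfxr hxh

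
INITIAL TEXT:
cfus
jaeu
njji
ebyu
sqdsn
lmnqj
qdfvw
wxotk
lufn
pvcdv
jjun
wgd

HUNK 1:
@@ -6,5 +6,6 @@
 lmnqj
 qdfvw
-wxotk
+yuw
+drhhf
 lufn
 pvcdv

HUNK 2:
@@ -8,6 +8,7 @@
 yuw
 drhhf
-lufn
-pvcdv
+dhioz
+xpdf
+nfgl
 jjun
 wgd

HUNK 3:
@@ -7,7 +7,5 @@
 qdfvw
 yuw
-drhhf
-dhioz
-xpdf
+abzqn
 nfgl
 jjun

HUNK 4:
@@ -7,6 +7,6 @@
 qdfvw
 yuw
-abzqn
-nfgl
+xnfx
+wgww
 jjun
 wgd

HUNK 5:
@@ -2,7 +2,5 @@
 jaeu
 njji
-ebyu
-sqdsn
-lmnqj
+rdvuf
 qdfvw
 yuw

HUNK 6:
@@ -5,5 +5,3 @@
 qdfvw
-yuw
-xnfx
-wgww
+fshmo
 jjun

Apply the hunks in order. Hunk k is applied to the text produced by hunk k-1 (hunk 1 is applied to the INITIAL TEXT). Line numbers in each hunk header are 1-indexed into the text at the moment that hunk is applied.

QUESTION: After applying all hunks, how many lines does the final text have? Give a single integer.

Answer: 8

Derivation:
Hunk 1: at line 6 remove [wxotk] add [yuw,drhhf] -> 13 lines: cfus jaeu njji ebyu sqdsn lmnqj qdfvw yuw drhhf lufn pvcdv jjun wgd
Hunk 2: at line 8 remove [lufn,pvcdv] add [dhioz,xpdf,nfgl] -> 14 lines: cfus jaeu njji ebyu sqdsn lmnqj qdfvw yuw drhhf dhioz xpdf nfgl jjun wgd
Hunk 3: at line 7 remove [drhhf,dhioz,xpdf] add [abzqn] -> 12 lines: cfus jaeu njji ebyu sqdsn lmnqj qdfvw yuw abzqn nfgl jjun wgd
Hunk 4: at line 7 remove [abzqn,nfgl] add [xnfx,wgww] -> 12 lines: cfus jaeu njji ebyu sqdsn lmnqj qdfvw yuw xnfx wgww jjun wgd
Hunk 5: at line 2 remove [ebyu,sqdsn,lmnqj] add [rdvuf] -> 10 lines: cfus jaeu njji rdvuf qdfvw yuw xnfx wgww jjun wgd
Hunk 6: at line 5 remove [yuw,xnfx,wgww] add [fshmo] -> 8 lines: cfus jaeu njji rdvuf qdfvw fshmo jjun wgd
Final line count: 8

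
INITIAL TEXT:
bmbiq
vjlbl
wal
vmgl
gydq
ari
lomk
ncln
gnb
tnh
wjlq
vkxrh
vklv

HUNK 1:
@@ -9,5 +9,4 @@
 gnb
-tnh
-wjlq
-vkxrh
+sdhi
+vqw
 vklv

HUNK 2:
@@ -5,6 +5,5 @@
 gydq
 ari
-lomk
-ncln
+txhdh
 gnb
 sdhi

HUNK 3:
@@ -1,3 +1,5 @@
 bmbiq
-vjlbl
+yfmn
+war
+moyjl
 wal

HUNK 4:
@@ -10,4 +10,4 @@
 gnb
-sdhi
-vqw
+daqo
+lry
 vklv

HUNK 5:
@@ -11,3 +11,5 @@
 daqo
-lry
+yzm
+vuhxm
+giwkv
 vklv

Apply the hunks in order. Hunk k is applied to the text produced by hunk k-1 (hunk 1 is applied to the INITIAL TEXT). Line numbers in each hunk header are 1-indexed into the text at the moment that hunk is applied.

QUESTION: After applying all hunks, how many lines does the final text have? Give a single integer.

Hunk 1: at line 9 remove [tnh,wjlq,vkxrh] add [sdhi,vqw] -> 12 lines: bmbiq vjlbl wal vmgl gydq ari lomk ncln gnb sdhi vqw vklv
Hunk 2: at line 5 remove [lomk,ncln] add [txhdh] -> 11 lines: bmbiq vjlbl wal vmgl gydq ari txhdh gnb sdhi vqw vklv
Hunk 3: at line 1 remove [vjlbl] add [yfmn,war,moyjl] -> 13 lines: bmbiq yfmn war moyjl wal vmgl gydq ari txhdh gnb sdhi vqw vklv
Hunk 4: at line 10 remove [sdhi,vqw] add [daqo,lry] -> 13 lines: bmbiq yfmn war moyjl wal vmgl gydq ari txhdh gnb daqo lry vklv
Hunk 5: at line 11 remove [lry] add [yzm,vuhxm,giwkv] -> 15 lines: bmbiq yfmn war moyjl wal vmgl gydq ari txhdh gnb daqo yzm vuhxm giwkv vklv
Final line count: 15

Answer: 15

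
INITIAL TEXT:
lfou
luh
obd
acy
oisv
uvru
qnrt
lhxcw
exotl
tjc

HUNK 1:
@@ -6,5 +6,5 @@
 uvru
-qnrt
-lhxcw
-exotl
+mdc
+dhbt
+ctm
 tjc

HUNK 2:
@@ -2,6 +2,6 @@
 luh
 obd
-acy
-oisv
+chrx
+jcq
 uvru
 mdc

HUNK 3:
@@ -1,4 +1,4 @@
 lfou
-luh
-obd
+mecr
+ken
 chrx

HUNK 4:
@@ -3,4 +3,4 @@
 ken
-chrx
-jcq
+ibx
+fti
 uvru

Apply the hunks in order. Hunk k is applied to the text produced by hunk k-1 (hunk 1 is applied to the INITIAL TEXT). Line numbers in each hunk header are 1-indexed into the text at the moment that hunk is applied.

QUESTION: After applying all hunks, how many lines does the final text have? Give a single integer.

Answer: 10

Derivation:
Hunk 1: at line 6 remove [qnrt,lhxcw,exotl] add [mdc,dhbt,ctm] -> 10 lines: lfou luh obd acy oisv uvru mdc dhbt ctm tjc
Hunk 2: at line 2 remove [acy,oisv] add [chrx,jcq] -> 10 lines: lfou luh obd chrx jcq uvru mdc dhbt ctm tjc
Hunk 3: at line 1 remove [luh,obd] add [mecr,ken] -> 10 lines: lfou mecr ken chrx jcq uvru mdc dhbt ctm tjc
Hunk 4: at line 3 remove [chrx,jcq] add [ibx,fti] -> 10 lines: lfou mecr ken ibx fti uvru mdc dhbt ctm tjc
Final line count: 10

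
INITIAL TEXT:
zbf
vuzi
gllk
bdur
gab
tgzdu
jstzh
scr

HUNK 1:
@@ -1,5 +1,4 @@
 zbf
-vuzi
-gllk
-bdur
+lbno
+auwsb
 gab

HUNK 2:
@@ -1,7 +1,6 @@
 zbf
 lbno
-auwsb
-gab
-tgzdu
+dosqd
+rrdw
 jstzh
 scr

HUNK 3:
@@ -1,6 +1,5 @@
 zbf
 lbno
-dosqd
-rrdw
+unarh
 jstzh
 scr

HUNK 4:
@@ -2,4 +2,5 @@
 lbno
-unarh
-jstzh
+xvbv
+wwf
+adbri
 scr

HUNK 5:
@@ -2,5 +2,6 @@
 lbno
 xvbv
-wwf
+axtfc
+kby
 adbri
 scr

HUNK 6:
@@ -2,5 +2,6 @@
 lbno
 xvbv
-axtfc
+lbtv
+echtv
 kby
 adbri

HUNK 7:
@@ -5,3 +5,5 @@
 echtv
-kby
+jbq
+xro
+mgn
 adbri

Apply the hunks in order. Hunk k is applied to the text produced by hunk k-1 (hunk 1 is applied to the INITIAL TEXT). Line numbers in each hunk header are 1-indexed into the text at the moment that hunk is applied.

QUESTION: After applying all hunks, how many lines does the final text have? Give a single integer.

Hunk 1: at line 1 remove [vuzi,gllk,bdur] add [lbno,auwsb] -> 7 lines: zbf lbno auwsb gab tgzdu jstzh scr
Hunk 2: at line 1 remove [auwsb,gab,tgzdu] add [dosqd,rrdw] -> 6 lines: zbf lbno dosqd rrdw jstzh scr
Hunk 3: at line 1 remove [dosqd,rrdw] add [unarh] -> 5 lines: zbf lbno unarh jstzh scr
Hunk 4: at line 2 remove [unarh,jstzh] add [xvbv,wwf,adbri] -> 6 lines: zbf lbno xvbv wwf adbri scr
Hunk 5: at line 2 remove [wwf] add [axtfc,kby] -> 7 lines: zbf lbno xvbv axtfc kby adbri scr
Hunk 6: at line 2 remove [axtfc] add [lbtv,echtv] -> 8 lines: zbf lbno xvbv lbtv echtv kby adbri scr
Hunk 7: at line 5 remove [kby] add [jbq,xro,mgn] -> 10 lines: zbf lbno xvbv lbtv echtv jbq xro mgn adbri scr
Final line count: 10

Answer: 10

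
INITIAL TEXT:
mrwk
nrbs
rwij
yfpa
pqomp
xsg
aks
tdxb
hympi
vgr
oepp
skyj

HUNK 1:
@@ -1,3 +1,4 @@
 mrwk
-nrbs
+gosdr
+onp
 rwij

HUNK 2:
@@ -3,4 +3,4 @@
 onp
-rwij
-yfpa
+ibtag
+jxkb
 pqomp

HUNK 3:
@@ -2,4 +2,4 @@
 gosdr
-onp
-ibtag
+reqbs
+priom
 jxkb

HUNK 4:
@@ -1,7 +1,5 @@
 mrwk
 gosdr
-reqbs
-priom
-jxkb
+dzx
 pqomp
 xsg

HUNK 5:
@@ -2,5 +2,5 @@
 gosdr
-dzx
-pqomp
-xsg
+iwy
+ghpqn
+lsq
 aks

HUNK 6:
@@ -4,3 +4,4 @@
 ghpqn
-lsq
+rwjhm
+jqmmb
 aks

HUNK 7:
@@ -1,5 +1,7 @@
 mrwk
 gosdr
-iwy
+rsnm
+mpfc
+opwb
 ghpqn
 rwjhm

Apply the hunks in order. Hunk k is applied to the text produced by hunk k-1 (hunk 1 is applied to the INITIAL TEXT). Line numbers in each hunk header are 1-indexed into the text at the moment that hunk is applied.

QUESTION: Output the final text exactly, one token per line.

Answer: mrwk
gosdr
rsnm
mpfc
opwb
ghpqn
rwjhm
jqmmb
aks
tdxb
hympi
vgr
oepp
skyj

Derivation:
Hunk 1: at line 1 remove [nrbs] add [gosdr,onp] -> 13 lines: mrwk gosdr onp rwij yfpa pqomp xsg aks tdxb hympi vgr oepp skyj
Hunk 2: at line 3 remove [rwij,yfpa] add [ibtag,jxkb] -> 13 lines: mrwk gosdr onp ibtag jxkb pqomp xsg aks tdxb hympi vgr oepp skyj
Hunk 3: at line 2 remove [onp,ibtag] add [reqbs,priom] -> 13 lines: mrwk gosdr reqbs priom jxkb pqomp xsg aks tdxb hympi vgr oepp skyj
Hunk 4: at line 1 remove [reqbs,priom,jxkb] add [dzx] -> 11 lines: mrwk gosdr dzx pqomp xsg aks tdxb hympi vgr oepp skyj
Hunk 5: at line 2 remove [dzx,pqomp,xsg] add [iwy,ghpqn,lsq] -> 11 lines: mrwk gosdr iwy ghpqn lsq aks tdxb hympi vgr oepp skyj
Hunk 6: at line 4 remove [lsq] add [rwjhm,jqmmb] -> 12 lines: mrwk gosdr iwy ghpqn rwjhm jqmmb aks tdxb hympi vgr oepp skyj
Hunk 7: at line 1 remove [iwy] add [rsnm,mpfc,opwb] -> 14 lines: mrwk gosdr rsnm mpfc opwb ghpqn rwjhm jqmmb aks tdxb hympi vgr oepp skyj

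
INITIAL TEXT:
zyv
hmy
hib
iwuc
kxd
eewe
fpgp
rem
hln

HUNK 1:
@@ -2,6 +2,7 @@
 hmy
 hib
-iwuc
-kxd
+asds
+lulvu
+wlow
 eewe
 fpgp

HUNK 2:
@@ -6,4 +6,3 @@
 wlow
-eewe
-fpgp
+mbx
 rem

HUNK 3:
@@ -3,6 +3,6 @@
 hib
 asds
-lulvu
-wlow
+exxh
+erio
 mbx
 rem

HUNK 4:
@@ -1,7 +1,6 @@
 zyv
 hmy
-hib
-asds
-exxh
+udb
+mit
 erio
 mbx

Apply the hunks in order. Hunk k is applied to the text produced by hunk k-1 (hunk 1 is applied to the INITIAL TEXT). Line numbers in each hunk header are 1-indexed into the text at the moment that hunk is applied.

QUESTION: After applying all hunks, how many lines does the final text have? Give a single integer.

Answer: 8

Derivation:
Hunk 1: at line 2 remove [iwuc,kxd] add [asds,lulvu,wlow] -> 10 lines: zyv hmy hib asds lulvu wlow eewe fpgp rem hln
Hunk 2: at line 6 remove [eewe,fpgp] add [mbx] -> 9 lines: zyv hmy hib asds lulvu wlow mbx rem hln
Hunk 3: at line 3 remove [lulvu,wlow] add [exxh,erio] -> 9 lines: zyv hmy hib asds exxh erio mbx rem hln
Hunk 4: at line 1 remove [hib,asds,exxh] add [udb,mit] -> 8 lines: zyv hmy udb mit erio mbx rem hln
Final line count: 8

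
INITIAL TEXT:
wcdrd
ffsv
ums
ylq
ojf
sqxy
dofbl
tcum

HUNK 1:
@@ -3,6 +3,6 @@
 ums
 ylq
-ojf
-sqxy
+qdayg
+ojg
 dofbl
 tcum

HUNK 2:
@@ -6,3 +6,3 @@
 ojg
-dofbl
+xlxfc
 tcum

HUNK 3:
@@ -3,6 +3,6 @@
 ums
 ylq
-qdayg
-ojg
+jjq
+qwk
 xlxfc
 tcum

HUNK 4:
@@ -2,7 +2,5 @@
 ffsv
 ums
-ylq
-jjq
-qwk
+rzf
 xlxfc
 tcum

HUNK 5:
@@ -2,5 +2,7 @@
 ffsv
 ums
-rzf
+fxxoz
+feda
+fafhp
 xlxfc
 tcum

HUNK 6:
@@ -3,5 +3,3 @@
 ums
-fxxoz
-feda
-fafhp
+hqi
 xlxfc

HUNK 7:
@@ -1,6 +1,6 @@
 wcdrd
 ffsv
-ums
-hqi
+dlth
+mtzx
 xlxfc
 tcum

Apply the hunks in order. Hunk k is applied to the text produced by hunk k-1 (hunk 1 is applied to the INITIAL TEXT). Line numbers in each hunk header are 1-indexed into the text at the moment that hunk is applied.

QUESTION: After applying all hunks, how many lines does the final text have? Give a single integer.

Hunk 1: at line 3 remove [ojf,sqxy] add [qdayg,ojg] -> 8 lines: wcdrd ffsv ums ylq qdayg ojg dofbl tcum
Hunk 2: at line 6 remove [dofbl] add [xlxfc] -> 8 lines: wcdrd ffsv ums ylq qdayg ojg xlxfc tcum
Hunk 3: at line 3 remove [qdayg,ojg] add [jjq,qwk] -> 8 lines: wcdrd ffsv ums ylq jjq qwk xlxfc tcum
Hunk 4: at line 2 remove [ylq,jjq,qwk] add [rzf] -> 6 lines: wcdrd ffsv ums rzf xlxfc tcum
Hunk 5: at line 2 remove [rzf] add [fxxoz,feda,fafhp] -> 8 lines: wcdrd ffsv ums fxxoz feda fafhp xlxfc tcum
Hunk 6: at line 3 remove [fxxoz,feda,fafhp] add [hqi] -> 6 lines: wcdrd ffsv ums hqi xlxfc tcum
Hunk 7: at line 1 remove [ums,hqi] add [dlth,mtzx] -> 6 lines: wcdrd ffsv dlth mtzx xlxfc tcum
Final line count: 6

Answer: 6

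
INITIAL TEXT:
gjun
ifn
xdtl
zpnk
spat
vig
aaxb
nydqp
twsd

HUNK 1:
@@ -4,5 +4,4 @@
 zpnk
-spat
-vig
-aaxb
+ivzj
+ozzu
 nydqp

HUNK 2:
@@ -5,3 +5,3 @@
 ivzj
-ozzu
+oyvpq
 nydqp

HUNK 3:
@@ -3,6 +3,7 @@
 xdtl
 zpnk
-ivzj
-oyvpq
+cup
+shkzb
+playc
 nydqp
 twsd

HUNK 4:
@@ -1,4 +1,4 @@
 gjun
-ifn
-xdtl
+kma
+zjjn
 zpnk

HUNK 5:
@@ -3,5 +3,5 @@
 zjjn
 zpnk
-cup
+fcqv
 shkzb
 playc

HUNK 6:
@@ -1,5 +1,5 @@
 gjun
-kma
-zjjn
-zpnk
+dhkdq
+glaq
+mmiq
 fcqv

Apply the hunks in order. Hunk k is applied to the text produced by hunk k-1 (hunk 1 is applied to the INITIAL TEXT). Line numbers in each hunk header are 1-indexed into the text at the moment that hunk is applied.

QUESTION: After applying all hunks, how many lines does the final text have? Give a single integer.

Answer: 9

Derivation:
Hunk 1: at line 4 remove [spat,vig,aaxb] add [ivzj,ozzu] -> 8 lines: gjun ifn xdtl zpnk ivzj ozzu nydqp twsd
Hunk 2: at line 5 remove [ozzu] add [oyvpq] -> 8 lines: gjun ifn xdtl zpnk ivzj oyvpq nydqp twsd
Hunk 3: at line 3 remove [ivzj,oyvpq] add [cup,shkzb,playc] -> 9 lines: gjun ifn xdtl zpnk cup shkzb playc nydqp twsd
Hunk 4: at line 1 remove [ifn,xdtl] add [kma,zjjn] -> 9 lines: gjun kma zjjn zpnk cup shkzb playc nydqp twsd
Hunk 5: at line 3 remove [cup] add [fcqv] -> 9 lines: gjun kma zjjn zpnk fcqv shkzb playc nydqp twsd
Hunk 6: at line 1 remove [kma,zjjn,zpnk] add [dhkdq,glaq,mmiq] -> 9 lines: gjun dhkdq glaq mmiq fcqv shkzb playc nydqp twsd
Final line count: 9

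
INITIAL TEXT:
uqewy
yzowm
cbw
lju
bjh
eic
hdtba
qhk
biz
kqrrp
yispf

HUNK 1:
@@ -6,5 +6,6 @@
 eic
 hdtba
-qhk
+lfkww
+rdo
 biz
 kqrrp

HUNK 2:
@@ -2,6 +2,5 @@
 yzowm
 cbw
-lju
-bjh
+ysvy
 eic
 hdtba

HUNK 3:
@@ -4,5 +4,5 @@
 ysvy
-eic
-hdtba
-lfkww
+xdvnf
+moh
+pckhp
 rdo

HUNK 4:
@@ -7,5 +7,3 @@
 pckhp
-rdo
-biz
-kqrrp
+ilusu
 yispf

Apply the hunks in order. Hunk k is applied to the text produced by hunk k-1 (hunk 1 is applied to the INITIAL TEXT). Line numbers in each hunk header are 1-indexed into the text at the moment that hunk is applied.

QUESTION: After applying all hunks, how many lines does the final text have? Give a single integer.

Answer: 9

Derivation:
Hunk 1: at line 6 remove [qhk] add [lfkww,rdo] -> 12 lines: uqewy yzowm cbw lju bjh eic hdtba lfkww rdo biz kqrrp yispf
Hunk 2: at line 2 remove [lju,bjh] add [ysvy] -> 11 lines: uqewy yzowm cbw ysvy eic hdtba lfkww rdo biz kqrrp yispf
Hunk 3: at line 4 remove [eic,hdtba,lfkww] add [xdvnf,moh,pckhp] -> 11 lines: uqewy yzowm cbw ysvy xdvnf moh pckhp rdo biz kqrrp yispf
Hunk 4: at line 7 remove [rdo,biz,kqrrp] add [ilusu] -> 9 lines: uqewy yzowm cbw ysvy xdvnf moh pckhp ilusu yispf
Final line count: 9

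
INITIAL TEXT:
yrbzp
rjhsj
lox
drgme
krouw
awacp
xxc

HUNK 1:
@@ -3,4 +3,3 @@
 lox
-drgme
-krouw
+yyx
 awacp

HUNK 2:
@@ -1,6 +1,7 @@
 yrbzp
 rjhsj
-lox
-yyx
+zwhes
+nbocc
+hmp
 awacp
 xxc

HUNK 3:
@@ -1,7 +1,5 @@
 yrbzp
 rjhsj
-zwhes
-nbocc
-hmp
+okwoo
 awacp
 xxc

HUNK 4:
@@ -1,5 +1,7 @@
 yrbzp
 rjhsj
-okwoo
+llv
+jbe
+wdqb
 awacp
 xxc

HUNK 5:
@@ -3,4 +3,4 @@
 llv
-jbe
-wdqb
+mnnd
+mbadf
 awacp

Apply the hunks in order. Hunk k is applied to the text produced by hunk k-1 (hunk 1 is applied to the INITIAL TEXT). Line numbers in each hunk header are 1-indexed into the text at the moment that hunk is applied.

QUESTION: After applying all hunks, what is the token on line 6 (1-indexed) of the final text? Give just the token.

Hunk 1: at line 3 remove [drgme,krouw] add [yyx] -> 6 lines: yrbzp rjhsj lox yyx awacp xxc
Hunk 2: at line 1 remove [lox,yyx] add [zwhes,nbocc,hmp] -> 7 lines: yrbzp rjhsj zwhes nbocc hmp awacp xxc
Hunk 3: at line 1 remove [zwhes,nbocc,hmp] add [okwoo] -> 5 lines: yrbzp rjhsj okwoo awacp xxc
Hunk 4: at line 1 remove [okwoo] add [llv,jbe,wdqb] -> 7 lines: yrbzp rjhsj llv jbe wdqb awacp xxc
Hunk 5: at line 3 remove [jbe,wdqb] add [mnnd,mbadf] -> 7 lines: yrbzp rjhsj llv mnnd mbadf awacp xxc
Final line 6: awacp

Answer: awacp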